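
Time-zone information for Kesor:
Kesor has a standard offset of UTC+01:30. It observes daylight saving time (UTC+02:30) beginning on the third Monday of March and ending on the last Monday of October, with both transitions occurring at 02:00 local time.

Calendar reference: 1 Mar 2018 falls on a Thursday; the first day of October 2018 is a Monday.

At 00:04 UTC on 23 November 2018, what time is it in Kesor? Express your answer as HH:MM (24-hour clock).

01:34

1 March 2018 is a Thursday, so the first Monday is March 5 and the third is March 19.
1 October 2018 is a Monday, so Mondays fall on 1, 8, 15, 22, 29; the last is October 29.
At the standard offset (UTC+01:30), 00:04 UTC + 1h30m = 01:34 Kesor standard time.
The standard-time date in Kesor, 23 November 2018, is outside the daylight-saving period (19 March – 29 October), so Kesor is on standard time, UTC+01:30.
00:04 UTC + 1h30m = 01:34 local.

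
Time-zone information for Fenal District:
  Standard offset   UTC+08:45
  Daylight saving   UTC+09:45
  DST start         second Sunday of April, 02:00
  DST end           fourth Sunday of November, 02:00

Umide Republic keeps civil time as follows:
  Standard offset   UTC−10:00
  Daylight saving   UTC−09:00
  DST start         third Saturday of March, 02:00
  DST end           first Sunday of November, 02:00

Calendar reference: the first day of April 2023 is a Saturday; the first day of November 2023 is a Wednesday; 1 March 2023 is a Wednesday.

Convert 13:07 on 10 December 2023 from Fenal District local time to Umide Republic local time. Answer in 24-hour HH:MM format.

18:22

1 April 2023 is a Saturday, so the first Sunday is April 2 and the second is April 9.
1 November 2023 is a Wednesday, so the first Sunday is November 5 and the fourth is November 26.
10 December 2023 is outside the daylight-saving period (9 April – 26 November), so Fenal District is on standard time, UTC+08:45.
13:07 Fenal District − 8h45m = 04:22 UTC.
1 March 2023 is a Wednesday, so the first Saturday is March 4 and the third is March 18.
1 November 2023 is a Wednesday, so the first Sunday is November 5.
At the standard offset (UTC−10:00), 04:22 UTC − 10h = 18:22 Umide Republic standard time (rolling into the previous day, 9 December 2023).
The standard-time date in Umide Republic, 9 December 2023, does not fall between 18 March and 5 November, so daylight saving is not in effect and Umide Republic is at UTC−10:00.
04:22 UTC − 10h = 18:22 Umide Republic (rolling into the previous day, 9 December 2023).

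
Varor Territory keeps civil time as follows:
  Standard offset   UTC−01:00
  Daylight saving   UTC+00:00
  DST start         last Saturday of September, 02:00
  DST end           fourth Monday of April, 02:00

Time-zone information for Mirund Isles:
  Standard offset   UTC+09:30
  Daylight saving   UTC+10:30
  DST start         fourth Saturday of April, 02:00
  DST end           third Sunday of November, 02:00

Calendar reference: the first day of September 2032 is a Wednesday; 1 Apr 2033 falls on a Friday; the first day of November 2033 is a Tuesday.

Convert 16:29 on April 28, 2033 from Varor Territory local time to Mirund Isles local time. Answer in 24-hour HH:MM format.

03:59

1 September 2032 is a Wednesday, so Saturdays fall on 4, 11, 18, 25; the last is September 25.
1 April 2033 is a Friday, so the first Monday is April 4 and the fourth is April 25.
Daylight saving runs 25 September 2032 – 25 April 2033; April 28, 2033 is outside that window, so Varor Territory is on standard time at UTC−01:00.
16:29 Varor Territory + 1h = 17:29 UTC.
1 April 2033 is a Friday, so the first Saturday is April 2 and the fourth is April 23.
1 November 2033 is a Tuesday, so the first Sunday is November 6 and the third is November 20.
At the standard offset (UTC+09:30), 17:29 UTC + 9h30m = 02:59 Mirund Isles standard time (rolling into the next day, 29 April 2033).
The standard-time date in Mirund Isles, April 29, 2033, lies within the daylight-saving period (23 April – 20 November), so Mirund Isles is on daylight time, UTC+10:30.
17:29 UTC + 10h30m = 03:59 Mirund Isles (rolling into the next day, 29 April 2033).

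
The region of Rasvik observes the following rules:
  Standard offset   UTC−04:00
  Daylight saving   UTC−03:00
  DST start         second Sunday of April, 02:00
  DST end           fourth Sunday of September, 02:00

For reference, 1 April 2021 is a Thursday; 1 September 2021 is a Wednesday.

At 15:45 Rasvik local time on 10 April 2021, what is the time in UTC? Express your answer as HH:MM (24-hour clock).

1 April 2021 is a Thursday, so the first Sunday is April 4 and the second is April 11.
1 September 2021 is a Wednesday, so the first Sunday is September 5 and the fourth is September 26.
Daylight saving runs 11 April – 26 September; 10 April 2021 is outside that window, so Rasvik is on standard time at UTC−04:00.
15:45 local + 4h = 19:45 UTC.

19:45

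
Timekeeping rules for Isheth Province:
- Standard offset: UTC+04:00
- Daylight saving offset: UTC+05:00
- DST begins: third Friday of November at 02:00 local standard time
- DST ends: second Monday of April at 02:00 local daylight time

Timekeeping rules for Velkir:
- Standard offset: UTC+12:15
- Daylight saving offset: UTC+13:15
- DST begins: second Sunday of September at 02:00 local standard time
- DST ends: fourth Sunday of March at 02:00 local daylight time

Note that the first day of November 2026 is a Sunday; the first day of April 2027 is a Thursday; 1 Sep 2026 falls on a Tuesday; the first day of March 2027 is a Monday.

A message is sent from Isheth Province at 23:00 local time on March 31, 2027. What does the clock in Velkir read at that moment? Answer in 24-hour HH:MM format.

06:15

1 November 2026 is a Sunday, so the first Friday is November 6 and the third is November 20.
1 April 2027 is a Thursday, so the first Monday is April 5 and the second is April 12.
Daylight saving runs 20 November 2026 – 12 April 2027; March 31, 2027 is inside that window, so Isheth Province is at UTC+05:00.
23:00 Isheth Province − 5h = 18:00 UTC.
1 September 2026 is a Tuesday, so the first Sunday is September 6 and the second is September 13.
1 March 2027 is a Monday, so the first Sunday is March 7 and the fourth is March 28.
At the standard offset (UTC+12:15), 18:00 UTC + 12h15m = 06:15 Velkir standard time (rolling into the next day, 1 April 2027).
The standard-time date in Velkir, April 1, 2027, is outside the daylight-saving period (13 September 2026 – 28 March 2027), so Velkir is on standard time, UTC+12:15.
18:00 UTC + 12h15m = 06:15 Velkir (rolling into the next day, 1 April 2027).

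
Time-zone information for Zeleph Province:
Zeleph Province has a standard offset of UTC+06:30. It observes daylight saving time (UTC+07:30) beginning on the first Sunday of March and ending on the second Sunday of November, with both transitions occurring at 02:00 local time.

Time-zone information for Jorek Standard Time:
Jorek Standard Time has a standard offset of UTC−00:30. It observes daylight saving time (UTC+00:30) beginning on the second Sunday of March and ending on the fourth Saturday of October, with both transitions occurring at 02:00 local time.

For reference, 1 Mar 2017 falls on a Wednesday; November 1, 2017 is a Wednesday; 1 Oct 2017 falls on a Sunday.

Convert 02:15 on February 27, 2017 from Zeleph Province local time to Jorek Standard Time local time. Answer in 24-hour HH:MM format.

1 March 2017 is a Wednesday, so the first Sunday is March 5.
1 November 2017 is a Wednesday, so the first Sunday is November 5 and the second is November 12.
February 27, 2017 does not fall between 5 March and 12 November, so daylight saving is not in effect and Zeleph Province is at UTC+06:30.
02:15 Zeleph Province − 6h30m = 19:45 UTC (rolling into the previous day, 26 February 2017).
1 March 2017 is a Wednesday, so the first Sunday is March 5 and the second is March 12.
1 October 2017 is a Sunday, so the first Saturday is October 7 and the fourth is October 28.
At the standard offset (UTC−00:30), 19:45 UTC − 0h30m = 19:15 Jorek Standard Time standard time.
The standard-time date in Jorek Standard Time, February 26, 2017, is outside the daylight-saving period (12 March – 28 October), so Jorek Standard Time is on standard time, UTC−00:30.
19:45 UTC − 0h30m = 19:15 Jorek Standard Time.

19:15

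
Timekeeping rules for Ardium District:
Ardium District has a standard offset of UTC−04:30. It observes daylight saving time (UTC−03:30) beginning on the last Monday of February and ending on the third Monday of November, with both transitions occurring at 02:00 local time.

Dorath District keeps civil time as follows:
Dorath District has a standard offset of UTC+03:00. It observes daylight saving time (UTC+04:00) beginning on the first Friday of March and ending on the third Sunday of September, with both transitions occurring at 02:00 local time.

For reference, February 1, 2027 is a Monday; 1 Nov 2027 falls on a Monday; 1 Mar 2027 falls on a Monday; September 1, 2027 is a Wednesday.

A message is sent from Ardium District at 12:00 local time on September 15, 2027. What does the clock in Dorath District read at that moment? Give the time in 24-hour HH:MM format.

1 February 2027 is a Monday, so Mondays fall on 1, 8, 15, 22; the last is February 22.
1 November 2027 is a Monday, so the first Monday is November 1 and the third is November 15.
September 15, 2027 falls between 22 February and 15 November, so daylight saving is in effect and Ardium District is at UTC−03:30.
12:00 Ardium District + 3h30m = 15:30 UTC.
1 March 2027 is a Monday, so the first Friday is March 5.
1 September 2027 is a Wednesday, so the first Sunday is September 5 and the third is September 19.
At the standard offset (UTC+03:00), 15:30 UTC + 3h = 18:30 Dorath District standard time.
Daylight saving runs 5 March – 19 September; the standard-time date in Dorath District, September 15, 2027, is inside that window, so Dorath District is at UTC+04:00.
15:30 UTC + 4h = 19:30 Dorath District.

19:30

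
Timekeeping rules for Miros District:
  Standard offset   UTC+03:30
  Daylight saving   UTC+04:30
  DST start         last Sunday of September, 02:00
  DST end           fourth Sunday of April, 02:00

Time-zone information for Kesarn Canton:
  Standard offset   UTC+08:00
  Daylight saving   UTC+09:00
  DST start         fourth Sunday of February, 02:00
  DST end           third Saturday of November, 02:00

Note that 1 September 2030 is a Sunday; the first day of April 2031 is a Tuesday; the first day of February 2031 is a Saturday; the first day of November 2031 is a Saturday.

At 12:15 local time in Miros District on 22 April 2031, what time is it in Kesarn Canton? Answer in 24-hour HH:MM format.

16:45

1 September 2030 is a Sunday, so Sundays fall on 1, 8, 15, 22, 29; the last is September 29.
1 April 2031 is a Tuesday, so the first Sunday is April 6 and the fourth is April 27.
Daylight saving runs 29 September 2030 – 27 April 2031; 22 April 2031 is inside that window, so Miros District is at UTC+04:30.
12:15 Miros District − 4h30m = 07:45 UTC.
1 February 2031 is a Saturday, so the first Sunday is February 2 and the fourth is February 23.
1 November 2031 is a Saturday, so the first Saturday is November 1 and the third is November 15.
At the standard offset (UTC+08:00), 07:45 UTC + 8h = 15:45 Kesarn Canton standard time.
Daylight saving runs 23 February – 15 November; the standard-time date in Kesarn Canton, 22 April 2031, is inside that window, so Kesarn Canton is at UTC+09:00.
07:45 UTC + 9h = 16:45 Kesarn Canton.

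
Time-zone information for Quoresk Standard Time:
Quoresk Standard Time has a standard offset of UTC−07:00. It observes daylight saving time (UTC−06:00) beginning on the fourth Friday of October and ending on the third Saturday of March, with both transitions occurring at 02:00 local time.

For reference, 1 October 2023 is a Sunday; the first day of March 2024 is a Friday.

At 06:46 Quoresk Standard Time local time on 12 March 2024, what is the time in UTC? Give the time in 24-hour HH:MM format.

1 October 2023 is a Sunday, so the first Friday is October 6 and the fourth is October 27.
1 March 2024 is a Friday, so the first Saturday is March 2 and the third is March 16.
Daylight saving runs 27 October 2023 – 16 March 2024; 12 March 2024 is inside that window, so Quoresk Standard Time is at UTC−06:00.
06:46 local + 6h = 12:46 UTC.

12:46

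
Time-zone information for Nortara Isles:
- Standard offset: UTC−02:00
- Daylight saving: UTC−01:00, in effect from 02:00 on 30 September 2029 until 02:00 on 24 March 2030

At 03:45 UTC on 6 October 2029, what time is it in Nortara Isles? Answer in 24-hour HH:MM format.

02:45

At the standard offset (UTC−02:00), 03:45 UTC − 2h = 01:45 Nortara Isles standard time.
Daylight saving runs 30 September 2029 – 24 March 2030; the standard-time date in Nortara Isles, 6 October 2029, is inside that window, so Nortara Isles is at UTC−01:00.
03:45 UTC − 1h = 02:45 local.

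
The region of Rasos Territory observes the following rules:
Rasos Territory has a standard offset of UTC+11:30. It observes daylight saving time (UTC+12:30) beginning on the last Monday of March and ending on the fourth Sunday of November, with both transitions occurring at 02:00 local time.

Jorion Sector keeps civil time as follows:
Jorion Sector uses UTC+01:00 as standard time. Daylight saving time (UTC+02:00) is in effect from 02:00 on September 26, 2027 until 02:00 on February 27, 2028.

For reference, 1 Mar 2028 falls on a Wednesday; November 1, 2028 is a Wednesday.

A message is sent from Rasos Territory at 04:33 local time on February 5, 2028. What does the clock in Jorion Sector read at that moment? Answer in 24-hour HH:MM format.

19:03

1 March 2028 is a Wednesday, so Mondays fall on 6, 13, 20, 27; the last is March 27.
1 November 2028 is a Wednesday, so the first Sunday is November 5 and the fourth is November 26.
February 5, 2028 does not fall between 27 March and 26 November, so daylight saving is not in effect and Rasos Territory is at UTC+11:30.
04:33 Rasos Territory − 11h30m = 17:03 UTC (rolling into the previous day, 4 February 2028).
At the standard offset (UTC+01:00), 17:03 UTC + 1h = 18:03 Jorion Sector standard time.
The standard-time date in Jorion Sector, February 4, 2028, falls between 26 September 2027 and 27 February 2028, so daylight saving is in effect and Jorion Sector is at UTC+02:00.
17:03 UTC + 2h = 19:03 Jorion Sector.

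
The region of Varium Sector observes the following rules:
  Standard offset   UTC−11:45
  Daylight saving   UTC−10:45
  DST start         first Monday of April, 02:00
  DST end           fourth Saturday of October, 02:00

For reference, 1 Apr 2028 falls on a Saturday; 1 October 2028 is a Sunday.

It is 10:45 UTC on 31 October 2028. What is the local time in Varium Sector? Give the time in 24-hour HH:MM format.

23:00

1 April 2028 is a Saturday, so the first Monday is April 3.
1 October 2028 is a Sunday, so the first Saturday is October 7 and the fourth is October 28.
At the standard offset (UTC−11:45), 10:45 UTC − 11h45m = 23:00 Varium Sector standard time (rolling into the previous day, 30 October 2028).
Daylight saving runs 3 April – 28 October; the standard-time date in Varium Sector, 30 October 2028, is outside that window, so Varium Sector is on standard time at UTC−11:45.
10:45 UTC − 11h45m = 23:00 local (rolling into the previous day, 30 October 2028).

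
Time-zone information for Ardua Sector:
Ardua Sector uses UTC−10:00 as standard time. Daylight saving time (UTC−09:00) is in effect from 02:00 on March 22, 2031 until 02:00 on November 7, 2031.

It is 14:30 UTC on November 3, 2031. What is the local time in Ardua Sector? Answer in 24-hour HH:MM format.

At the standard offset (UTC−10:00), 14:30 UTC − 10h = 04:30 Ardua Sector standard time.
The standard-time date in Ardua Sector, November 3, 2031, lies within the daylight-saving period (22 March – 7 November), so Ardua Sector is on daylight time, UTC−09:00.
14:30 UTC − 9h = 05:30 local.

05:30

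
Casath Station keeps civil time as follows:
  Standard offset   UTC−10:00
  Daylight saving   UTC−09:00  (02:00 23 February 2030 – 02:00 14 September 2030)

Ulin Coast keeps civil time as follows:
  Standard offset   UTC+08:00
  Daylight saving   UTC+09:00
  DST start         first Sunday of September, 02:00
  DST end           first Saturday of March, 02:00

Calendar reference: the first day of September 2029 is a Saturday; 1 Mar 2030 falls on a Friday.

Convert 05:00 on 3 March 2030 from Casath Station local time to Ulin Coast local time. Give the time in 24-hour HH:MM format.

22:00

3 March 2030 falls between 23 February and 14 September, so daylight saving is in effect and Casath Station is at UTC−09:00.
05:00 Casath Station + 9h = 14:00 UTC.
1 September 2029 is a Saturday, so the first Sunday is September 2.
1 March 2030 is a Friday, so the first Saturday is March 2.
At the standard offset (UTC+08:00), 14:00 UTC + 8h = 22:00 Ulin Coast standard time.
The standard-time date in Ulin Coast, 3 March 2030, does not fall between 2 September 2029 and 2 March 2030, so daylight saving is not in effect and Ulin Coast is at UTC+08:00.
14:00 UTC + 8h = 22:00 Ulin Coast.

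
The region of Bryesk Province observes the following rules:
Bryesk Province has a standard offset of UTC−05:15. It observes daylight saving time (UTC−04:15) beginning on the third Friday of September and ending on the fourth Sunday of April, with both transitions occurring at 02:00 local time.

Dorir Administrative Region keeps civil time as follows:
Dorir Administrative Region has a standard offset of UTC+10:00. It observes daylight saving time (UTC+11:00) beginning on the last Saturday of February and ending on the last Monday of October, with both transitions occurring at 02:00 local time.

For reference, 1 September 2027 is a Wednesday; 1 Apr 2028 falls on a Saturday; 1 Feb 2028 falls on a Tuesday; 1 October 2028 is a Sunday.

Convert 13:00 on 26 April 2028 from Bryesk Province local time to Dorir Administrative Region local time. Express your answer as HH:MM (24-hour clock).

05:15

1 September 2027 is a Wednesday, so the first Friday is September 3 and the third is September 17.
1 April 2028 is a Saturday, so the first Sunday is April 2 and the fourth is April 23.
Daylight saving runs 17 September 2027 – 23 April 2028; 26 April 2028 is outside that window, so Bryesk Province is on standard time at UTC−05:15.
13:00 Bryesk Province + 5h15m = 18:15 UTC.
1 February 2028 is a Tuesday, so Saturdays fall on 5, 12, 19, 26; the last is February 26.
1 October 2028 is a Sunday, so Mondays fall on 2, 9, 16, 23, 30; the last is October 30.
At the standard offset (UTC+10:00), 18:15 UTC + 10h = 04:15 Dorir Administrative Region standard time (rolling into the next day, 27 April 2028).
The standard-time date in Dorir Administrative Region, 27 April 2028, falls between 26 February and 30 October, so daylight saving is in effect and Dorir Administrative Region is at UTC+11:00.
18:15 UTC + 11h = 05:15 Dorir Administrative Region (rolling into the next day, 27 April 2028).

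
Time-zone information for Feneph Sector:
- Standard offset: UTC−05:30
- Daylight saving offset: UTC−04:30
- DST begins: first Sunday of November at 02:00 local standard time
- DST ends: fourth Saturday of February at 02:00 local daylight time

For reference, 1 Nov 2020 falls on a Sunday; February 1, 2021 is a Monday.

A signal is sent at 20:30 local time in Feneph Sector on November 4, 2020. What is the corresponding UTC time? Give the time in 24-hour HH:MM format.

1 November 2020 is a Sunday, so the first Sunday is November 1.
1 February 2021 is a Monday, so the first Saturday is February 6 and the fourth is February 27.
Daylight saving runs 1 November 2020 – 27 February 2021; November 4, 2020 is inside that window, so Feneph Sector is at UTC−04:30.
20:30 local + 4h30m = 01:00 UTC (rolling into the next day, 5 November 2020).

01:00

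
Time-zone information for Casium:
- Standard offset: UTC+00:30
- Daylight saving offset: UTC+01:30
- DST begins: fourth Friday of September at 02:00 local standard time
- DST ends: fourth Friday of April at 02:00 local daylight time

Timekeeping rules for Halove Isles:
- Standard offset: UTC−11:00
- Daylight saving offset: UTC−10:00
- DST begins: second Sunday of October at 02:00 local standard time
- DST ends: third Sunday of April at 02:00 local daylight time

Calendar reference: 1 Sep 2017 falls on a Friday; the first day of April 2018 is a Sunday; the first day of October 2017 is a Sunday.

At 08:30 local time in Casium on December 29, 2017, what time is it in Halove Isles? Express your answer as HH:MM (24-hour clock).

21:00

1 September 2017 is a Friday, so the first Friday is September 1 and the fourth is September 22.
1 April 2018 is a Sunday, so the first Friday is April 6 and the fourth is April 27.
Daylight saving runs 22 September 2017 – 27 April 2018; December 29, 2017 is inside that window, so Casium is at UTC+01:30.
08:30 Casium − 1h30m = 07:00 UTC.
1 October 2017 is a Sunday, so the first Sunday is October 1 and the second is October 8.
1 April 2018 is a Sunday, so the first Sunday is April 1 and the third is April 15.
At the standard offset (UTC−11:00), 07:00 UTC − 11h = 20:00 Halove Isles standard time (rolling into the previous day, 28 December 2017).
The standard-time date in Halove Isles, December 28, 2017, falls between 8 October 2017 and 15 April 2018, so daylight saving is in effect and Halove Isles is at UTC−10:00.
07:00 UTC − 10h = 21:00 Halove Isles (rolling into the previous day, 28 December 2017).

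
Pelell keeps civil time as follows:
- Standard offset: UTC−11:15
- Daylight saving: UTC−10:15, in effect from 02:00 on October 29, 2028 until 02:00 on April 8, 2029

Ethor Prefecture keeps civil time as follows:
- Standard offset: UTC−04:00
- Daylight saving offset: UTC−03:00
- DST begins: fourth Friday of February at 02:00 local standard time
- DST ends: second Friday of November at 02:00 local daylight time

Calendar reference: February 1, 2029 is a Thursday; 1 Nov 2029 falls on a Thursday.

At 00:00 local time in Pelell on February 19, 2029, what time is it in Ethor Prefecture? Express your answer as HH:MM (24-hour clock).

06:15

Daylight saving runs 29 October 2028 – 8 April 2029; February 19, 2029 is inside that window, so Pelell is at UTC−10:15.
00:00 Pelell + 10h15m = 10:15 UTC.
1 February 2029 is a Thursday, so the first Friday is February 2 and the fourth is February 23.
1 November 2029 is a Thursday, so the first Friday is November 2 and the second is November 9.
At the standard offset (UTC−04:00), 10:15 UTC − 4h = 06:15 Ethor Prefecture standard time.
The standard-time date in Ethor Prefecture, February 19, 2029, is outside the daylight-saving period (23 February – 9 November), so Ethor Prefecture is on standard time, UTC−04:00.
10:15 UTC − 4h = 06:15 Ethor Prefecture.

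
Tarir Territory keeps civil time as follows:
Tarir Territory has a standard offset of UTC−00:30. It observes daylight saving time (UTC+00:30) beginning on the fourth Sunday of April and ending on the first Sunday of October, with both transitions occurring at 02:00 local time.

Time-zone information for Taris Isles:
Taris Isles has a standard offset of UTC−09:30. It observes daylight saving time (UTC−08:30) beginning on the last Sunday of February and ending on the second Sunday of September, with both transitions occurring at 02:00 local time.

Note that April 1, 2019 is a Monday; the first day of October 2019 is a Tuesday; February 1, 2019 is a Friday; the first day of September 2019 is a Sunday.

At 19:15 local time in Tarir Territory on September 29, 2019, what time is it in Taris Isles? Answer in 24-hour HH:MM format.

1 April 2019 is a Monday, so the first Sunday is April 7 and the fourth is April 28.
1 October 2019 is a Tuesday, so the first Sunday is October 6.
Daylight saving runs 28 April – 6 October; September 29, 2019 is inside that window, so Tarir Territory is at UTC+00:30.
19:15 Tarir Territory − 0h30m = 18:45 UTC.
1 February 2019 is a Friday, so Sundays fall on 3, 10, 17, 24; the last is February 24.
1 September 2019 is a Sunday, so the first Sunday is September 1 and the second is September 8.
At the standard offset (UTC−09:30), 18:45 UTC − 9h30m = 09:15 Taris Isles standard time.
The standard-time date in Taris Isles, September 29, 2019, does not fall between 24 February and 8 September, so daylight saving is not in effect and Taris Isles is at UTC−09:30.
18:45 UTC − 9h30m = 09:15 Taris Isles.

09:15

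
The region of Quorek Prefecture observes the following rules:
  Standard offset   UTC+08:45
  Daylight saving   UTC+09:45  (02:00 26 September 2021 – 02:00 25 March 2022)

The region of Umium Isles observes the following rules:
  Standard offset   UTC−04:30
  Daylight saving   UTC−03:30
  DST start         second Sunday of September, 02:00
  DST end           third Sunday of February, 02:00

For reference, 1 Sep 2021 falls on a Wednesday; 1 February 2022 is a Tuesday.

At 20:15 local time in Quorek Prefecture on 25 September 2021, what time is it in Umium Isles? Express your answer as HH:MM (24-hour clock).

08:00

25 September 2021 is outside the daylight-saving period (26 September 2021 – 25 March 2022), so Quorek Prefecture is on standard time, UTC+08:45.
20:15 Quorek Prefecture − 8h45m = 11:30 UTC.
1 September 2021 is a Wednesday, so the first Sunday is September 5 and the second is September 12.
1 February 2022 is a Tuesday, so the first Sunday is February 6 and the third is February 20.
At the standard offset (UTC−04:30), 11:30 UTC − 4h30m = 07:00 Umium Isles standard time.
The standard-time date in Umium Isles, 25 September 2021, lies within the daylight-saving period (12 September 2021 – 20 February 2022), so Umium Isles is on daylight time, UTC−03:30.
11:30 UTC − 3h30m = 08:00 Umium Isles.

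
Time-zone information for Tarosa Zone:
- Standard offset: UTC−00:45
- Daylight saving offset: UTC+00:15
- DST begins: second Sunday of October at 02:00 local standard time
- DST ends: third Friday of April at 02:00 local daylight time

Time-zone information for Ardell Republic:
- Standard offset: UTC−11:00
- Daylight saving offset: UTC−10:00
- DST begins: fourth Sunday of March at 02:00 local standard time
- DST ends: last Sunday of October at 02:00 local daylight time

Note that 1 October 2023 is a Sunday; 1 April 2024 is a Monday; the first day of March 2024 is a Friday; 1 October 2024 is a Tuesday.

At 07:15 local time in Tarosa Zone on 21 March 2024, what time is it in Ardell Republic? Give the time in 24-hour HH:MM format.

1 October 2023 is a Sunday, so the first Sunday is October 1 and the second is October 8.
1 April 2024 is a Monday, so the first Friday is April 5 and the third is April 19.
21 March 2024 lies within the daylight-saving period (8 October 2023 – 19 April 2024), so Tarosa Zone is on daylight time, UTC+00:15.
07:15 Tarosa Zone − 0h15m = 07:00 UTC.
1 March 2024 is a Friday, so the first Sunday is March 3 and the fourth is March 24.
1 October 2024 is a Tuesday, so Sundays fall on 6, 13, 20, 27; the last is October 27.
At the standard offset (UTC−11:00), 07:00 UTC − 11h = 20:00 Ardell Republic standard time (rolling into the previous day, 20 March 2024).
Daylight saving runs 24 March – 27 October; the standard-time date in Ardell Republic, 20 March 2024, is outside that window, so Ardell Republic is on standard time at UTC−11:00.
07:00 UTC − 11h = 20:00 Ardell Republic (rolling into the previous day, 20 March 2024).

20:00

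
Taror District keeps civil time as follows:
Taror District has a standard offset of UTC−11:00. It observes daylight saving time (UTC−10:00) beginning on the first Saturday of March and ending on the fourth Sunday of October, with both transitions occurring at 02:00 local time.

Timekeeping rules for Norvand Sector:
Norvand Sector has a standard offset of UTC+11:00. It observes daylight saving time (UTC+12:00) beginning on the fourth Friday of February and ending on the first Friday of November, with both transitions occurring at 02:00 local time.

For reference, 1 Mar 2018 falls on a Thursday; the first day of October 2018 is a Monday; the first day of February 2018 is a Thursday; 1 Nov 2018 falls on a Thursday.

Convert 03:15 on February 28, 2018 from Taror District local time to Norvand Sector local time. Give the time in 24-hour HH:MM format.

02:15

1 March 2018 is a Thursday, so the first Saturday is March 3.
1 October 2018 is a Monday, so the first Sunday is October 7 and the fourth is October 28.
February 28, 2018 does not fall between 3 March and 28 October, so daylight saving is not in effect and Taror District is at UTC−11:00.
03:15 Taror District + 11h = 14:15 UTC.
1 February 2018 is a Thursday, so the first Friday is February 2 and the fourth is February 23.
1 November 2018 is a Thursday, so the first Friday is November 2.
At the standard offset (UTC+11:00), 14:15 UTC + 11h = 01:15 Norvand Sector standard time (rolling into the next day, 1 March 2018).
The standard-time date in Norvand Sector, March 1, 2018, lies within the daylight-saving period (23 February – 2 November), so Norvand Sector is on daylight time, UTC+12:00.
14:15 UTC + 12h = 02:15 Norvand Sector (rolling into the next day, 1 March 2018).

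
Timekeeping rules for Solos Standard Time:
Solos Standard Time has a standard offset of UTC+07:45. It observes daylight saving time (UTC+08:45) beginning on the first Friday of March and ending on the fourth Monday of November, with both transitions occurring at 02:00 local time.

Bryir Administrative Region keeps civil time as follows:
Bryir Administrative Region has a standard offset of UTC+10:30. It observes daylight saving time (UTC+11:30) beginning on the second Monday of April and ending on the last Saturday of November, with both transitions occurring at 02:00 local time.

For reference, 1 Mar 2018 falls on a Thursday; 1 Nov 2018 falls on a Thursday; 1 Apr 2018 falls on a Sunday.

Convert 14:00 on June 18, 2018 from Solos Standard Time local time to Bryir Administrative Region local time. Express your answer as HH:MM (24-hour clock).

1 March 2018 is a Thursday, so the first Friday is March 2.
1 November 2018 is a Thursday, so the first Monday is November 5 and the fourth is November 26.
June 18, 2018 falls between 2 March and 26 November, so daylight saving is in effect and Solos Standard Time is at UTC+08:45.
14:00 Solos Standard Time − 8h45m = 05:15 UTC.
1 April 2018 is a Sunday, so the first Monday is April 2 and the second is April 9.
1 November 2018 is a Thursday, so Saturdays fall on 3, 10, 17, 24; the last is November 24.
At the standard offset (UTC+10:30), 05:15 UTC + 10h30m = 15:45 Bryir Administrative Region standard time.
The standard-time date in Bryir Administrative Region, June 18, 2018, lies within the daylight-saving period (9 April – 24 November), so Bryir Administrative Region is on daylight time, UTC+11:30.
05:15 UTC + 11h30m = 16:45 Bryir Administrative Region.

16:45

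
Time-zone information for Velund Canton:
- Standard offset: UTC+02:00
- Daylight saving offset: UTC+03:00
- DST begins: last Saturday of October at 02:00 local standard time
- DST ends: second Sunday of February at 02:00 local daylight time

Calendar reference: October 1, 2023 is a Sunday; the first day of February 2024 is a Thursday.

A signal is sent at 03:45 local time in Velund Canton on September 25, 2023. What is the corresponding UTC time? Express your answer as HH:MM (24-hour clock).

01:45

1 October 2023 is a Sunday, so Saturdays fall on 7, 14, 21, 28; the last is October 28.
1 February 2024 is a Thursday, so the first Sunday is February 4 and the second is February 11.
September 25, 2023 is outside the daylight-saving period (28 October 2023 – 11 February 2024), so Velund Canton is on standard time, UTC+02:00.
03:45 local − 2h = 01:45 UTC.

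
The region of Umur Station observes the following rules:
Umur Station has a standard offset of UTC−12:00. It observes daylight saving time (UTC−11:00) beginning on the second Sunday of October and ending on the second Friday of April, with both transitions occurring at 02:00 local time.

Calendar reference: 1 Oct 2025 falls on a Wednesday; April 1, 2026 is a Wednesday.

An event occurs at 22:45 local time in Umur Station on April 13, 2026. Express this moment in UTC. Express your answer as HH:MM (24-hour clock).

10:45

1 October 2025 is a Wednesday, so the first Sunday is October 5 and the second is October 12.
1 April 2026 is a Wednesday, so the first Friday is April 3 and the second is April 10.
April 13, 2026 is outside the daylight-saving period (12 October 2025 – 10 April 2026), so Umur Station is on standard time, UTC−12:00.
22:45 local + 12h = 10:45 UTC (rolling into the next day, 14 April 2026).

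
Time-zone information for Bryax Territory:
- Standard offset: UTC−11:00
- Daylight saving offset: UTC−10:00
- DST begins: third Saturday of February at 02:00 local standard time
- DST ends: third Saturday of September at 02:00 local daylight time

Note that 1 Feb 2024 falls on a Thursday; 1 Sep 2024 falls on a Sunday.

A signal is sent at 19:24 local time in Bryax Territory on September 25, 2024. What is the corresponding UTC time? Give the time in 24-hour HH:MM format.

06:24

1 February 2024 is a Thursday, so the first Saturday is February 3 and the third is February 17.
1 September 2024 is a Sunday, so the first Saturday is September 7 and the third is September 21.
Daylight saving runs 17 February – 21 September; September 25, 2024 is outside that window, so Bryax Territory is on standard time at UTC−11:00.
19:24 local + 11h = 06:24 UTC (rolling into the next day, 26 September 2024).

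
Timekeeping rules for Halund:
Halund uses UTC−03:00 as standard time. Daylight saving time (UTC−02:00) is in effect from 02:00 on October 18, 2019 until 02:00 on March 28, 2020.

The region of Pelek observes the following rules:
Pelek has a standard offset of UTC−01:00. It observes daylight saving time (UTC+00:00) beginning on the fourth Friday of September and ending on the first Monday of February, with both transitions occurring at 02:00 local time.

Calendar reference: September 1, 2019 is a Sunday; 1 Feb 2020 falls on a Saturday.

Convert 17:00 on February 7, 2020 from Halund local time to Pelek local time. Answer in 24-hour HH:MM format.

18:00

February 7, 2020 lies within the daylight-saving period (18 October 2019 – 28 March 2020), so Halund is on daylight time, UTC−02:00.
17:00 Halund + 2h = 19:00 UTC.
1 September 2019 is a Sunday, so the first Friday is September 6 and the fourth is September 27.
1 February 2020 is a Saturday, so the first Monday is February 3.
At the standard offset (UTC−01:00), 19:00 UTC − 1h = 18:00 Pelek standard time.
The standard-time date in Pelek, February 7, 2020, does not fall between 27 September 2019 and 3 February 2020, so daylight saving is not in effect and Pelek is at UTC−01:00.
19:00 UTC − 1h = 18:00 Pelek.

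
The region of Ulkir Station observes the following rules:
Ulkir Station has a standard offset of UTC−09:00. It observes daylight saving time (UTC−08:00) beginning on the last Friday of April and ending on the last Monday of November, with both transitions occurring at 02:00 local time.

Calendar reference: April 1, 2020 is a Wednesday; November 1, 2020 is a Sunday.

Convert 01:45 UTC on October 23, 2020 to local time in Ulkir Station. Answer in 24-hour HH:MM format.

1 April 2020 is a Wednesday, so Fridays fall on 3, 10, 17, 24; the last is April 24.
1 November 2020 is a Sunday, so Mondays fall on 2, 9, 16, 23, 30; the last is November 30.
At the standard offset (UTC−09:00), 01:45 UTC − 9h = 16:45 Ulkir Station standard time (rolling into the previous day, 22 October 2020).
The standard-time date in Ulkir Station, October 22, 2020, falls between 24 April and 30 November, so daylight saving is in effect and Ulkir Station is at UTC−08:00.
01:45 UTC − 8h = 17:45 local (rolling into the previous day, 22 October 2020).

17:45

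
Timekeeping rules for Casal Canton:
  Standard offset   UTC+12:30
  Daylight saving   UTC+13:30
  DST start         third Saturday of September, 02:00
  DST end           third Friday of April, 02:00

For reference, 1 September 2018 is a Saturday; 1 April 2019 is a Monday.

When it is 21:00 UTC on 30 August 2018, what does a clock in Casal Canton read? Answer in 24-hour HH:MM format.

1 September 2018 is a Saturday, so the first Saturday is September 1 and the third is September 15.
1 April 2019 is a Monday, so the first Friday is April 5 and the third is April 19.
At the standard offset (UTC+12:30), 21:00 UTC + 12h30m = 09:30 Casal Canton standard time (rolling into the next day, 31 August 2018).
The standard-time date in Casal Canton, 31 August 2018, is outside the daylight-saving period (15 September 2018 – 19 April 2019), so Casal Canton is on standard time, UTC+12:30.
21:00 UTC + 12h30m = 09:30 local (rolling into the next day, 31 August 2018).

09:30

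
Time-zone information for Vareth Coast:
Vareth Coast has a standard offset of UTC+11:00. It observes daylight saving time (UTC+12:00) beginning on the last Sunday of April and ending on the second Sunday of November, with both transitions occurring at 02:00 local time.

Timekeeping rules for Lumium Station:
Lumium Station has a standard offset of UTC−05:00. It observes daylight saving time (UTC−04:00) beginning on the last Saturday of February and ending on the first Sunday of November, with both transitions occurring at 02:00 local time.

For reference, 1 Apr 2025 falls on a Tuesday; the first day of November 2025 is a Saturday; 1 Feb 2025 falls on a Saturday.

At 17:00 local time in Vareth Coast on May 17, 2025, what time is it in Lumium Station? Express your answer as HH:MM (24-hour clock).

01:00

1 April 2025 is a Tuesday, so Sundays fall on 6, 13, 20, 27; the last is April 27.
1 November 2025 is a Saturday, so the first Sunday is November 2 and the second is November 9.
May 17, 2025 falls between 27 April and 9 November, so daylight saving is in effect and Vareth Coast is at UTC+12:00.
17:00 Vareth Coast − 12h = 05:00 UTC.
1 February 2025 is a Saturday, so Saturdays fall on 1, 8, 15, 22; the last is February 22.
1 November 2025 is a Saturday, so the first Sunday is November 2.
At the standard offset (UTC−05:00), 05:00 UTC − 5h = 00:00 Lumium Station standard time.
The standard-time date in Lumium Station, May 17, 2025, falls between 22 February and 2 November, so daylight saving is in effect and Lumium Station is at UTC−04:00.
05:00 UTC − 4h = 01:00 Lumium Station.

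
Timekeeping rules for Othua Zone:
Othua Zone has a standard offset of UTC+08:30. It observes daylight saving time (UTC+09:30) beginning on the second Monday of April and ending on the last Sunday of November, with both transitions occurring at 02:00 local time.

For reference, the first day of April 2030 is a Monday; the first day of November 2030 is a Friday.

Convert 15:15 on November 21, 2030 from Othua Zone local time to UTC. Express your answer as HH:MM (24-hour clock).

1 April 2030 is a Monday, so the first Monday is April 1 and the second is April 8.
1 November 2030 is a Friday, so Sundays fall on 3, 10, 17, 24; the last is November 24.
November 21, 2030 lies within the daylight-saving period (8 April – 24 November), so Othua Zone is on daylight time, UTC+09:30.
15:15 local − 9h30m = 05:45 UTC.

05:45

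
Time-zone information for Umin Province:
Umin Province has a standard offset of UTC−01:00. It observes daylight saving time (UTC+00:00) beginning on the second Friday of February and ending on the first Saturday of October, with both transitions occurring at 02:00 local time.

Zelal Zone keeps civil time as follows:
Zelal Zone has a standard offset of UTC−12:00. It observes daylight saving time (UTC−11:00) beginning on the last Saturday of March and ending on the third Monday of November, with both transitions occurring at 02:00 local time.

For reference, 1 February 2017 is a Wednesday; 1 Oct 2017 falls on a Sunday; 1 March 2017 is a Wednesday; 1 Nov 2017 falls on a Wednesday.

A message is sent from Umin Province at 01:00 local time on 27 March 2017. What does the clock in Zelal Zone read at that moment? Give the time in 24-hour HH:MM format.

14:00

1 February 2017 is a Wednesday, so the first Friday is February 3 and the second is February 10.
1 October 2017 is a Sunday, so the first Saturday is October 7.
Daylight saving runs 10 February – 7 October; 27 March 2017 is inside that window, so Umin Province is at UTC+00:00.
01:00 Umin Province − 0h = 01:00 UTC.
1 March 2017 is a Wednesday, so Saturdays fall on 4, 11, 18, 25; the last is March 25.
1 November 2017 is a Wednesday, so the first Monday is November 6 and the third is November 20.
At the standard offset (UTC−12:00), 01:00 UTC − 12h = 13:00 Zelal Zone standard time (rolling into the previous day, 26 March 2017).
The standard-time date in Zelal Zone, 26 March 2017, falls between 25 March and 20 November, so daylight saving is in effect and Zelal Zone is at UTC−11:00.
01:00 UTC − 11h = 14:00 Zelal Zone (rolling into the previous day, 26 March 2017).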